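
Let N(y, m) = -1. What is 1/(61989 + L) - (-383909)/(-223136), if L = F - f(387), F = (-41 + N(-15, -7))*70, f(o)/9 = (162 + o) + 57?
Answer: -20575379719/11958973920 ≈ -1.7205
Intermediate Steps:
f(o) = 1971 + 9*o (f(o) = 9*((162 + o) + 57) = 9*(219 + o) = 1971 + 9*o)
F = -2940 (F = (-41 - 1)*70 = -42*70 = -2940)
L = -8394 (L = -2940 - (1971 + 9*387) = -2940 - (1971 + 3483) = -2940 - 1*5454 = -2940 - 5454 = -8394)
1/(61989 + L) - (-383909)/(-223136) = 1/(61989 - 8394) - (-383909)/(-223136) = 1/53595 - (-383909)*(-1)/223136 = 1/53595 - 1*383909/223136 = 1/53595 - 383909/223136 = -20575379719/11958973920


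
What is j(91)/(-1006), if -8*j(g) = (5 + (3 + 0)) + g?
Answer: 99/8048 ≈ 0.012301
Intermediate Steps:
j(g) = -1 - g/8 (j(g) = -((5 + (3 + 0)) + g)/8 = -((5 + 3) + g)/8 = -(8 + g)/8 = -1 - g/8)
j(91)/(-1006) = (-1 - 1/8*91)/(-1006) = (-1 - 91/8)*(-1/1006) = -99/8*(-1/1006) = 99/8048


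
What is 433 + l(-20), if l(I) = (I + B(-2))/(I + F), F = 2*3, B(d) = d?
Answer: 3042/7 ≈ 434.57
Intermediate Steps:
F = 6
l(I) = (-2 + I)/(6 + I) (l(I) = (I - 2)/(I + 6) = (-2 + I)/(6 + I))
433 + l(-20) = 433 + (-2 - 20)/(6 - 20) = 433 - 22/(-14) = 433 - 1/14*(-22) = 433 + 11/7 = 3042/7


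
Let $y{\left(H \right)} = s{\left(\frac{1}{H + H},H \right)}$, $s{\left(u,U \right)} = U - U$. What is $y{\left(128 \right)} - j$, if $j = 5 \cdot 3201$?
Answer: $-16005$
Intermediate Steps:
$s{\left(u,U \right)} = 0$
$y{\left(H \right)} = 0$
$j = 16005$
$y{\left(128 \right)} - j = 0 - 16005 = -16005$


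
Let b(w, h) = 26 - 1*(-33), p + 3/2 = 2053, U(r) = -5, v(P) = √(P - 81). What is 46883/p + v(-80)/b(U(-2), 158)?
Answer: 93766/4103 + I*√161/59 ≈ 22.853 + 0.21506*I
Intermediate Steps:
v(P) = √(-81 + P)
p = 4103/2 (p = -3/2 + 2053 = 4103/2 ≈ 2051.5)
b(w, h) = 59 (b(w, h) = 26 + 33 = 59)
46883/p + v(-80)/b(U(-2), 158) = 46883/(4103/2) + √(-81 - 80)/59 = 46883*(2/4103) + √(-161)*(1/59) = 93766/4103 + (I*√161)*(1/59) = 93766/4103 + I*√161/59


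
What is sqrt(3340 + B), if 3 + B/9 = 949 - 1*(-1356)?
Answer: sqrt(24058) ≈ 155.11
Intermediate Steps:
B = 20718 (B = -27 + 9*(949 - 1*(-1356)) = -27 + 9*(949 + 1356) = -27 + 9*2305 = -27 + 20745 = 20718)
sqrt(3340 + B) = sqrt(3340 + 20718) = sqrt(24058)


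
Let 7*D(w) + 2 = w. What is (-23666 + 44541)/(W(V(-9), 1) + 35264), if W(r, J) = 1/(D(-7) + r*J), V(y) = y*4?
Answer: 5448375/9203897 ≈ 0.59196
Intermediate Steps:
D(w) = -2/7 + w/7
V(y) = 4*y
W(r, J) = 1/(-9/7 + J*r) (W(r, J) = 1/((-2/7 + (1/7)*(-7)) + r*J) = 1/((-2/7 - 1) + J*r) = 1/(-9/7 + J*r))
(-23666 + 44541)/(W(V(-9), 1) + 35264) = (-23666 + 44541)/(7/(-9 + 7*1*(4*(-9))) + 35264) = 20875/(7/(-9 + 7*1*(-36)) + 35264) = 20875/(7/(-9 - 252) + 35264) = 20875/(7/(-261) + 35264) = 20875/(7*(-1/261) + 35264) = 20875/(-7/261 + 35264) = 20875/(9203897/261) = 20875*(261/9203897) = 5448375/9203897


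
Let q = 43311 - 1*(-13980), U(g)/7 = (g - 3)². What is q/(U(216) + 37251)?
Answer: 19097/118278 ≈ 0.16146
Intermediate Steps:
U(g) = 7*(-3 + g)² (U(g) = 7*(g - 3)² = 7*(-3 + g)²)
q = 57291 (q = 43311 + 13980 = 57291)
q/(U(216) + 37251) = 57291/(7*(-3 + 216)² + 37251) = 57291/(7*213² + 37251) = 57291/(7*45369 + 37251) = 57291/(317583 + 37251) = 57291/354834 = 57291*(1/354834) = 19097/118278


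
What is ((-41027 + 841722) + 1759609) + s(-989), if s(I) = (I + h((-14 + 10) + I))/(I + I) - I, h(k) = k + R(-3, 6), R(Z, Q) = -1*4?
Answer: 2533119770/989 ≈ 2.5613e+6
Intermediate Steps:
R(Z, Q) = -4
h(k) = -4 + k (h(k) = k - 4 = -4 + k)
s(I) = -I + (-8 + 2*I)/(2*I) (s(I) = (I + (-4 + ((-14 + 10) + I)))/(I + I) - I = (I + (-4 + (-4 + I)))/((2*I)) - I = (I + (-8 + I))*(1/(2*I)) - I = (-8 + 2*I)*(1/(2*I)) - I = (-8 + 2*I)/(2*I) - I = -I + (-8 + 2*I)/(2*I))
((-41027 + 841722) + 1759609) + s(-989) = ((-41027 + 841722) + 1759609) + (1 - 1*(-989) - 4/(-989)) = (800695 + 1759609) + (1 + 989 - 4*(-1/989)) = 2560304 + (1 + 989 + 4/989) = 2560304 + 979114/989 = 2533119770/989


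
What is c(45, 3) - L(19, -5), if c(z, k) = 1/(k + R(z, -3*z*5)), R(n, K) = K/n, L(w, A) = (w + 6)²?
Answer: -7501/12 ≈ -625.08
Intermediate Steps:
L(w, A) = (6 + w)²
c(z, k) = 1/(-15 + k) (c(z, k) = 1/(k + (-3*z*5)/z) = 1/(k + (-15*z)/z) = 1/(k - 15) = 1/(-15 + k))
c(45, 3) - L(19, -5) = 1/(-15 + 3) - (6 + 19)² = 1/(-12) - 1*25² = -1/12 - 1*625 = -1/12 - 625 = -7501/12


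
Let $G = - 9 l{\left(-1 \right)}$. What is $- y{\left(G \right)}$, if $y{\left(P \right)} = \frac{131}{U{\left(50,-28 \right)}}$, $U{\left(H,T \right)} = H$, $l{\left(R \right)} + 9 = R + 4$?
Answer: $- \frac{131}{50} \approx -2.62$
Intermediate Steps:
$l{\left(R \right)} = -5 + R$ ($l{\left(R \right)} = -9 + \left(R + 4\right) = -9 + \left(4 + R\right) = -5 + R$)
$G = 54$ ($G = - 9 \left(-5 - 1\right) = \left(-9\right) \left(-6\right) = 54$)
$y{\left(P \right)} = \frac{131}{50}$
$- y{\left(G \right)} = \left(-1\right) \frac{131}{50} = - \frac{131}{50}$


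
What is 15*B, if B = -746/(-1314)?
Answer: 1865/219 ≈ 8.5160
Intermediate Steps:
B = 373/657 (B = -746*(-1/1314) = 373/657 ≈ 0.56773)
15*B = 15*(373/657) = 1865/219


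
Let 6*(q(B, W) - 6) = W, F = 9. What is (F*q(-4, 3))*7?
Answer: 819/2 ≈ 409.50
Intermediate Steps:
q(B, W) = 6 + W/6
(F*q(-4, 3))*7 = (9*(6 + (⅙)*3))*7 = (9*(6 + ½))*7 = (9*(13/2))*7 = (117/2)*7 = 819/2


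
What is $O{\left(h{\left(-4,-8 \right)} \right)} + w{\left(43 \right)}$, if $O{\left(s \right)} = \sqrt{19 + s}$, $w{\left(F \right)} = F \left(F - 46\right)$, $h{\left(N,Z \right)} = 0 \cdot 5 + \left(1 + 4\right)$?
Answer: $-129 + 2 \sqrt{6} \approx -124.1$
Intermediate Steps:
$h{\left(N,Z \right)} = 5$ ($h{\left(N,Z \right)} = 0 + 5 = 5$)
$w{\left(F \right)} = F \left(-46 + F\right)$
$O{\left(h{\left(-4,-8 \right)} \right)} + w{\left(43 \right)} = \sqrt{19 + 5} + 43 \left(-46 + 43\right) = \sqrt{24} + 43 \left(-3\right) = 2 \sqrt{6} - 129 = -129 + 2 \sqrt{6}$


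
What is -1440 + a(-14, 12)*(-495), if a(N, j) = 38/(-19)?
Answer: -450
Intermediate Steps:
a(N, j) = -2 (a(N, j) = 38*(-1/19) = -2)
-1440 + a(-14, 12)*(-495) = -1440 - 2*(-495) = -1440 + 990 = -450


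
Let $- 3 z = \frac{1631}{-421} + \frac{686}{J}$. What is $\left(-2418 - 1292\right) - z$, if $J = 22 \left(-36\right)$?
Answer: $- \frac{1856339359}{500148} \approx -3711.6$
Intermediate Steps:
$J = -792$
$z = \frac{790279}{500148}$ ($z = - \frac{\frac{1631}{-421} + \frac{686}{-792}}{3} = - \frac{1631 \left(- \frac{1}{421}\right) + 686 \left(- \frac{1}{792}\right)}{3} = - \frac{- \frac{1631}{421} - \frac{343}{396}}{3} = \left(- \frac{1}{3}\right) \left(- \frac{790279}{166716}\right) = \frac{790279}{500148} \approx 1.5801$)
$\left(-2418 - 1292\right) - z = \left(-2418 - 1292\right) - \frac{790279}{500148} = -3710 - \frac{790279}{500148} = - \frac{1856339359}{500148}$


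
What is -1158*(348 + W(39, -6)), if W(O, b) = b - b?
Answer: -402984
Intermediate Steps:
W(O, b) = 0
-1158*(348 + W(39, -6)) = -1158*(348 + 0) = -1158*348 = -402984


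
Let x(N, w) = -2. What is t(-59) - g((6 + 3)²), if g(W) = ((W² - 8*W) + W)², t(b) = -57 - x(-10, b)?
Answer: -35928091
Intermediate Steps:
t(b) = -55 (t(b) = -57 - 1*(-2) = -57 + 2 = -55)
g(W) = (W² - 7*W)²
t(-59) - g((6 + 3)²) = -55 - ((6 + 3)²)²*(-7 + (6 + 3)²)² = -55 - (9²)²*(-7 + 9²)² = -55 - 81²*(-7 + 81)² = -55 - 6561*74² = -55 - 6561*5476 = -55 - 1*35928036 = -55 - 35928036 = -35928091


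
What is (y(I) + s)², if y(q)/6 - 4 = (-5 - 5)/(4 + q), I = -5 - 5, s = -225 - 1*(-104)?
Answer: 7569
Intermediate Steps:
s = -121 (s = -225 + 104 = -121)
I = -10
y(q) = 24 - 60/(4 + q) (y(q) = 24 + 6*((-5 - 5)/(4 + q)) = 24 + 6*(-10/(4 + q)) = 24 - 60/(4 + q))
(y(I) + s)² = (12*(3 + 2*(-10))/(4 - 10) - 121)² = (12*(3 - 20)/(-6) - 121)² = (12*(-⅙)*(-17) - 121)² = (34 - 121)² = (-87)² = 7569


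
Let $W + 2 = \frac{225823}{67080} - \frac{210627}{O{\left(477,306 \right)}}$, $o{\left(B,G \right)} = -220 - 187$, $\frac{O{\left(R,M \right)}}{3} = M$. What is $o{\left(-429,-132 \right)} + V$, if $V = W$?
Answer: $- \frac{55708753}{87720} \approx -635.07$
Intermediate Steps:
$O{\left(R,M \right)} = 3 M$
$o{\left(B,G \right)} = -407$
$W = - \frac{20006713}{87720}$ ($W = -2 + \left(\frac{225823}{67080} - \frac{210627}{3 \cdot 306}\right) = -2 + \left(225823 \cdot \frac{1}{67080} - \frac{210627}{918}\right) = -2 + \left(\frac{17371}{5160} - \frac{7801}{34}\right) = -2 - \frac{19831273}{87720} = - \frac{20006713}{87720} \approx -228.07$)
$V = - \frac{20006713}{87720} \approx -228.07$
$o{\left(-429,-132 \right)} + V = -407 - \frac{20006713}{87720} = - \frac{55708753}{87720}$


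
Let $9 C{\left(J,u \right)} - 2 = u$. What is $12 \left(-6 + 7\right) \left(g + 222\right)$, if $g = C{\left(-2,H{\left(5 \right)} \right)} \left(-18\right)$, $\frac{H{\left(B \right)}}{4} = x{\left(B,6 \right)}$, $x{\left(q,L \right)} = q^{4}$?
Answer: $-57384$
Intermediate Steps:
$H{\left(B \right)} = 4 B^{4}$
$C{\left(J,u \right)} = \frac{2}{9} + \frac{u}{9}$
$g = -5004$ ($g = \left(\frac{2}{9} + \frac{4 \cdot 5^{4}}{9}\right) \left(-18\right) = \left(\frac{2}{9} + \frac{4 \cdot 625}{9}\right) \left(-18\right) = \left(\frac{2}{9} + \frac{1}{9} \cdot 2500\right) \left(-18\right) = \left(\frac{2}{9} + \frac{2500}{9}\right) \left(-18\right) = 278 \left(-18\right) = -5004$)
$12 \left(-6 + 7\right) \left(g + 222\right) = 12 \left(-6 + 7\right) \left(-5004 + 222\right) = 12 \cdot 1 \left(-4782\right) = 12 \left(-4782\right) = -57384$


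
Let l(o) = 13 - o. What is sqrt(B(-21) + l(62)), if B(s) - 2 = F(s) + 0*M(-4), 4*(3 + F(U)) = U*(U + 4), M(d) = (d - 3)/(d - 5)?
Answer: sqrt(157)/2 ≈ 6.2650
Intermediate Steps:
M(d) = (-3 + d)/(-5 + d)
F(U) = -3 + U*(4 + U)/4 (F(U) = -3 + (U*(U + 4))/4 = -3 + (U*(4 + U))/4 = -3 + U*(4 + U)/4)
B(s) = -1 + s + s**2/4 (B(s) = 2 + ((-3 + s + s**2/4) + 0*((-3 - 4)/(-5 - 4))) = 2 + ((-3 + s + s**2/4) + 0*(-7/(-9))) = 2 + ((-3 + s + s**2/4) + 0*(-1/9*(-7))) = 2 + ((-3 + s + s**2/4) + 0*(7/9)) = 2 + ((-3 + s + s**2/4) + 0) = 2 + (-3 + s + s**2/4) = -1 + s + s**2/4)
sqrt(B(-21) + l(62)) = sqrt((-1 - 21 + (1/4)*(-21)**2) + (13 - 1*62)) = sqrt((-1 - 21 + (1/4)*441) + (13 - 62)) = sqrt((-1 - 21 + 441/4) - 49) = sqrt(353/4 - 49) = sqrt(157/4) = sqrt(157)/2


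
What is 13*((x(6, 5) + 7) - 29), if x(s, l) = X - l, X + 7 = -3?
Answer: -481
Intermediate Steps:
X = -10 (X = -7 - 3 = -10)
x(s, l) = -10 - l
13*((x(6, 5) + 7) - 29) = 13*(((-10 - 1*5) + 7) - 29) = 13*(((-10 - 5) + 7) - 29) = 13*((-15 + 7) - 29) = 13*(-8 - 29) = 13*(-37) = -481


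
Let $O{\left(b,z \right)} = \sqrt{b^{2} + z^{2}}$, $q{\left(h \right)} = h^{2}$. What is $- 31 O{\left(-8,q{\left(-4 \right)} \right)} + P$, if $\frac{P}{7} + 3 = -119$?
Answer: $-854 - 248 \sqrt{5} \approx -1408.5$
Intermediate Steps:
$P = -854$ ($P = -21 + 7 \left(-119\right) = -21 - 833 = -854$)
$- 31 O{\left(-8,q{\left(-4 \right)} \right)} + P = - 31 \sqrt{\left(-8\right)^{2} + \left(\left(-4\right)^{2}\right)^{2}} - 854 = - 31 \sqrt{64 + 16^{2}} - 854 = - 31 \sqrt{64 + 256} - 854 = - 31 \sqrt{320} - 854 = - 31 \cdot 8 \sqrt{5} - 854 = - 248 \sqrt{5} - 854 = -854 - 248 \sqrt{5}$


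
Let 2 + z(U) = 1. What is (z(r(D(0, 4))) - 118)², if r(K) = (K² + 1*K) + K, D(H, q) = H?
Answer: 14161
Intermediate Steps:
r(K) = K² + 2*K (r(K) = (K² + K) + K = (K + K²) + K = K² + 2*K)
z(U) = -1 (z(U) = -2 + 1 = -1)
(z(r(D(0, 4))) - 118)² = (-1 - 118)² = (-119)² = 14161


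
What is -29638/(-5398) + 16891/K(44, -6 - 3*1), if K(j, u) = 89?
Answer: 46907700/240211 ≈ 195.28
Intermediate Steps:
-29638/(-5398) + 16891/K(44, -6 - 3*1) = -29638/(-5398) + 16891/89 = -29638*(-1/5398) + 16891*(1/89) = 14819/2699 + 16891/89 = 46907700/240211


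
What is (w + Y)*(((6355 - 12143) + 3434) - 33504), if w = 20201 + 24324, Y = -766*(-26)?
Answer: -2310725378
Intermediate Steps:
Y = 19916
w = 44525
(w + Y)*(((6355 - 12143) + 3434) - 33504) = (44525 + 19916)*(((6355 - 12143) + 3434) - 33504) = 64441*((-5788 + 3434) - 33504) = 64441*(-2354 - 33504) = 64441*(-35858) = -2310725378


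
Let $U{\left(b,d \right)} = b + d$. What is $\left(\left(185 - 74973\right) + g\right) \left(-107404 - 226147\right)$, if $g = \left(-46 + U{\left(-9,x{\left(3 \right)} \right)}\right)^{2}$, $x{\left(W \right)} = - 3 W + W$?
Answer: $23704468917$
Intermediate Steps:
$x{\left(W \right)} = - 2 W$
$g = 3721$ ($g = \left(-46 - 15\right)^{2} = \left(-61\right)^{2} = 3721$)
$\left(\left(185 - 74973\right) + g\right) \left(-107404 - 226147\right) = \left(\left(185 - 74973\right) + 3721\right) \left(-107404 - 226147\right) = \left(\left(185 - 74973\right) + 3721\right) \left(-333551\right) = \left(-74788 + 3721\right) \left(-333551\right) = \left(-71067\right) \left(-333551\right) = 23704468917$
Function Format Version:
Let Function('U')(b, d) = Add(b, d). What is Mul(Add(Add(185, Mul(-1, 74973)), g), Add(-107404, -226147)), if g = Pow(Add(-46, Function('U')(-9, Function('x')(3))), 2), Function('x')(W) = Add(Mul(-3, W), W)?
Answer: 23704468917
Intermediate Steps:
Function('x')(W) = Mul(-2, W)
g = 3721 (g = Pow(Add(-46, Add(-9, Mul(-2, 3))), 2) = Pow(Add(-46, Add(-9, -6)), 2) = Pow(Add(-46, -15), 2) = Pow(-61, 2) = 3721)
Mul(Add(Add(185, Mul(-1, 74973)), g), Add(-107404, -226147)) = Mul(Add(Add(185, Mul(-1, 74973)), 3721), Add(-107404, -226147)) = Mul(Add(Add(185, -74973), 3721), -333551) = Mul(Add(-74788, 3721), -333551) = Mul(-71067, -333551) = 23704468917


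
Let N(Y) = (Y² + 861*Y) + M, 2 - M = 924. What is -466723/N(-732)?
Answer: 466723/95350 ≈ 4.8948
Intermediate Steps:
M = -922 (M = 2 - 1*924 = 2 - 924 = -922)
N(Y) = -922 + Y² + 861*Y (N(Y) = (Y² + 861*Y) - 922 = -922 + Y² + 861*Y)
-466723/N(-732) = -466723/(-922 + (-732)² + 861*(-732)) = -466723/(-922 + 535824 - 630252) = -466723/(-95350) = -466723*(-1/95350) = 466723/95350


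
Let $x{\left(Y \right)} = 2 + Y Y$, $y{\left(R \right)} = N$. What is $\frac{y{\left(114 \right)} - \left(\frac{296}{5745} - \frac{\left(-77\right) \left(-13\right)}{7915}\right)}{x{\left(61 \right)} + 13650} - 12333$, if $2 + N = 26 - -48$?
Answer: $- \frac{1948562556677314}{157995881955} \approx -12333.0$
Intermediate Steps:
$N = 72$ ($N = -2 + \left(26 - -48\right) = -2 + \left(26 + 48\right) = -2 + 74 = 72$)
$y{\left(R \right)} = 72$
$x{\left(Y \right)} = 2 + Y^{2}$
$\frac{y{\left(114 \right)} - \left(\frac{296}{5745} - \frac{\left(-77\right) \left(-13\right)}{7915}\right)}{x{\left(61 \right)} + 13650} - 12333 = \frac{72 - \left(\frac{296}{5745} - \frac{\left(-77\right) \left(-13\right)}{7915}\right)}{\left(2 + 61^{2}\right) + 13650} - 12333 = \frac{72 + \left(1001 \cdot \frac{1}{7915} - \frac{296}{5745}\right)}{\left(2 + 3721\right) + 13650} - 12333 = \frac{72 + \left(\frac{1001}{7915} - \frac{296}{5745}\right)}{3723 + 13650} - 12333 = \frac{72 + \frac{681581}{9094335}}{17373} - 12333 = \frac{655473701}{9094335} \cdot \frac{1}{17373} - 12333 = \frac{655473701}{157995881955} - 12333 = - \frac{1948562556677314}{157995881955}$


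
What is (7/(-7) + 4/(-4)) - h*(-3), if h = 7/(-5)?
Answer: -31/5 ≈ -6.2000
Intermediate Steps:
h = -7/5 (h = 7*(-⅕) = -7/5 ≈ -1.4000)
(7/(-7) + 4/(-4)) - h*(-3) = (7/(-7) + 4/(-4)) - 1*(-7/5)*(-3) = (7*(-⅐) + 4*(-¼)) + (7/5)*(-3) = (-1 - 1) - 21/5 = -2 - 21/5 = -31/5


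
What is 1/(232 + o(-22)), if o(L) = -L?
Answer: 1/254 ≈ 0.0039370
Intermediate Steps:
1/(232 + o(-22)) = 1/(232 - 1*(-22)) = 1/(232 + 22) = 1/254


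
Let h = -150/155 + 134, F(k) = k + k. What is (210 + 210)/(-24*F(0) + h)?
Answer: 3255/1031 ≈ 3.1571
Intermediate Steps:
F(k) = 2*k
h = 4124/31 (h = -150*1/155 + 134 = -30/31 + 134 = 4124/31 ≈ 133.03)
(210 + 210)/(-24*F(0) + h) = (210 + 210)/(-48*0 + 4124/31) = 420/(-24*0 + 4124/31) = 420/(0 + 4124/31) = 420/(4124/31) = 420*(31/4124) = 3255/1031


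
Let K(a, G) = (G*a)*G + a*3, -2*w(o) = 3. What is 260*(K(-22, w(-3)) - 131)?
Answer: -64090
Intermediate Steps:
w(o) = -3/2 (w(o) = -½*3 = -3/2)
K(a, G) = 3*a + a*G² (K(a, G) = a*G² + 3*a = 3*a + a*G²)
260*(K(-22, w(-3)) - 131) = 260*(-22*(3 + (-3/2)²) - 131) = 260*(-22*(3 + 9/4) - 131) = 260*(-22*21/4 - 131) = 260*(-231/2 - 131) = 260*(-493/2) = -64090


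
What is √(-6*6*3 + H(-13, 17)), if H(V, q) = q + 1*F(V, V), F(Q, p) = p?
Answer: 2*I*√26 ≈ 10.198*I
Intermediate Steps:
H(V, q) = V + q (H(V, q) = q + 1*V = q + V = V + q)
√(-6*6*3 + H(-13, 17)) = √(-6*6*3 + (-13 + 17)) = √(-36*3 + 4) = √(-108 + 4) = √(-104) = 2*I*√26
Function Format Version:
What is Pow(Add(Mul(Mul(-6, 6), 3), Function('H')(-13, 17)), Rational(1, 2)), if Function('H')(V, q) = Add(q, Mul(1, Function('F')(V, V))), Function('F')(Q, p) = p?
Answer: Mul(2, I, Pow(26, Rational(1, 2))) ≈ Mul(10.198, I)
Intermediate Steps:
Function('H')(V, q) = Add(V, q) (Function('H')(V, q) = Add(q, Mul(1, V)) = Add(q, V) = Add(V, q))
Pow(Add(Mul(Mul(-6, 6), 3), Function('H')(-13, 17)), Rational(1, 2)) = Pow(Add(Mul(Mul(-6, 6), 3), Add(-13, 17)), Rational(1, 2)) = Pow(Add(Mul(-36, 3), 4), Rational(1, 2)) = Pow(Add(-108, 4), Rational(1, 2)) = Pow(-104, Rational(1, 2)) = Mul(2, I, Pow(26, Rational(1, 2)))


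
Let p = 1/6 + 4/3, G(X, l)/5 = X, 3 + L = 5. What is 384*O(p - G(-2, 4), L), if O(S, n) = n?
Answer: 768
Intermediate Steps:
L = 2 (L = -3 + 5 = 2)
G(X, l) = 5*X
p = 3/2 (p = 1*(⅙) + 4*(⅓) = ⅙ + 4/3 = 3/2 ≈ 1.5000)
384*O(p - G(-2, 4), L) = 384*2 = 768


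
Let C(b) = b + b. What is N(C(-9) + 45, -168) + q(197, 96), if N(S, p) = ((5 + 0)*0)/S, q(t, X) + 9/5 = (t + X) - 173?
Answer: 591/5 ≈ 118.20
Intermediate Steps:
C(b) = 2*b
q(t, X) = -874/5 + X + t (q(t, X) = -9/5 + ((t + X) - 173) = -9/5 + ((X + t) - 173) = -9/5 + (-173 + X + t) = -874/5 + X + t)
N(S, p) = 0 (N(S, p) = (5*0)/S = 0/S = 0)
N(C(-9) + 45, -168) + q(197, 96) = 0 + (-874/5 + 96 + 197) = 0 + 591/5 = 591/5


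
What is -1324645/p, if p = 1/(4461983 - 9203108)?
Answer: 6280307525625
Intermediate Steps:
p = -1/4741125 (p = 1/(-4741125) = -1/4741125 ≈ -2.1092e-7)
-1324645/p = -1324645/(-1/4741125) = -1324645*(-4741125) = 6280307525625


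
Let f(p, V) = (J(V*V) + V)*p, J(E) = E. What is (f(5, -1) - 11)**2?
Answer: 121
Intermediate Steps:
f(p, V) = p*(V + V**2) (f(p, V) = (V*V + V)*p = (V**2 + V)*p = (V + V**2)*p = p*(V + V**2))
(f(5, -1) - 11)**2 = (-1*5*(1 - 1) - 11)**2 = (-1*5*0 - 11)**2 = (0 - 11)**2 = (-11)**2 = 121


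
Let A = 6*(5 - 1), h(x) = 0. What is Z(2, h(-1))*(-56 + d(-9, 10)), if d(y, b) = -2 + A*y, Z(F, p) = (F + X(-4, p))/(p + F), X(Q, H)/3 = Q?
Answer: 1370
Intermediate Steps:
X(Q, H) = 3*Q
A = 24 (A = 6*4 = 24)
Z(F, p) = (-12 + F)/(F + p) (Z(F, p) = (F + 3*(-4))/(p + F) = (F - 12)/(F + p) = (-12 + F)/(F + p))
d(y, b) = -2 + 24*y
Z(2, h(-1))*(-56 + d(-9, 10)) = ((-12 + 2)/(2 + 0))*(-56 + (-2 + 24*(-9))) = (-10/2)*(-56 + (-2 - 216)) = ((1/2)*(-10))*(-56 - 218) = -5*(-274) = 1370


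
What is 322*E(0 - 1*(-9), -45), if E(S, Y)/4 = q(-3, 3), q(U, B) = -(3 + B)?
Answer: -7728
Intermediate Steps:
q(U, B) = -3 - B
E(S, Y) = -24 (E(S, Y) = 4*(-3 - 1*3) = 4*(-3 - 3) = 4*(-6) = -24)
322*E(0 - 1*(-9), -45) = 322*(-24) = -7728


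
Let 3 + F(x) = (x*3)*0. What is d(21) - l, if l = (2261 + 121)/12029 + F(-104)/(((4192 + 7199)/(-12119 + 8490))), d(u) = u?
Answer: 906458678/45674113 ≈ 19.846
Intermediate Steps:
F(x) = -3 (F(x) = -3 + (x*3)*0 = -3 + (3*x)*0 = -3 + 0 = -3)
l = 52697695/45674113 (l = (2261 + 121)/12029 - 3*(-12119 + 8490)/(4192 + 7199) = 2382*(1/12029) - 3/(11391/(-3629)) = 2382/12029 - 3/(11391*(-1/3629)) = 2382/12029 - 3/(-11391/3629) = 2382/12029 - 3*(-3629/11391) = 2382/12029 + 3629/3797 = 52697695/45674113 ≈ 1.1538)
d(21) - l = 21 - 1*52697695/45674113 = 21 - 52697695/45674113 = 906458678/45674113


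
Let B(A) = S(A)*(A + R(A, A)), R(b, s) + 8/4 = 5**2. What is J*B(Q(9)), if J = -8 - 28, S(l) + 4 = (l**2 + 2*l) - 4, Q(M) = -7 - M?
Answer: -54432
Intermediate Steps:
R(b, s) = 23 (R(b, s) = -2 + 5**2 = -2 + 25 = 23)
S(l) = -8 + l**2 + 2*l (S(l) = -4 + ((l**2 + 2*l) - 4) = -4 + (-4 + l**2 + 2*l) = -8 + l**2 + 2*l)
B(A) = (23 + A)*(-8 + A**2 + 2*A) (B(A) = (-8 + A**2 + 2*A)*(A + 23) = (-8 + A**2 + 2*A)*(23 + A) = (23 + A)*(-8 + A**2 + 2*A))
J = -36
J*B(Q(9)) = -36*(23 + (-7 - 1*9))*(-8 + (-7 - 1*9)**2 + 2*(-7 - 1*9)) = -36*(23 + (-7 - 9))*(-8 + (-7 - 9)**2 + 2*(-7 - 9)) = -36*(23 - 16)*(-8 + (-16)**2 + 2*(-16)) = -252*(-8 + 256 - 32) = -252*216 = -36*1512 = -54432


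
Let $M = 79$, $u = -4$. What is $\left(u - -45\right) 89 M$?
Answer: $288271$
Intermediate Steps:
$\left(u - -45\right) 89 M = \left(-4 - -45\right) 89 \cdot 79 = \left(-4 + 45\right) 89 \cdot 79 = 41 \cdot 89 \cdot 79 = 3649 \cdot 79 = 288271$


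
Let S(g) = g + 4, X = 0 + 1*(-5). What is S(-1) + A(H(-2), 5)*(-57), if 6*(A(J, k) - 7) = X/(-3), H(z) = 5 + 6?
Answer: -2471/6 ≈ -411.83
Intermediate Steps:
X = -5 (X = 0 - 5 = -5)
S(g) = 4 + g
H(z) = 11
A(J, k) = 131/18 (A(J, k) = 7 + (-5/(-3))/6 = 7 + (-5*(-⅓))/6 = 7 + (⅙)*(5/3) = 7 + 5/18 = 131/18)
S(-1) + A(H(-2), 5)*(-57) = (4 - 1) + (131/18)*(-57) = 3 - 2489/6 = -2471/6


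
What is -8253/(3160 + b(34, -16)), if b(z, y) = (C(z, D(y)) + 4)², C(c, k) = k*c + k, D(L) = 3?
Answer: -8253/15041 ≈ -0.54870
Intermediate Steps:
C(c, k) = k + c*k (C(c, k) = c*k + k = k + c*k)
b(z, y) = (7 + 3*z)² (b(z, y) = (3*(1 + z) + 4)² = ((3 + 3*z) + 4)² = (7 + 3*z)²)
-8253/(3160 + b(34, -16)) = -8253/(3160 + (7 + 3*34)²) = -8253/(3160 + (7 + 102)²) = -8253/(3160 + 109²) = -8253/(3160 + 11881) = -8253/15041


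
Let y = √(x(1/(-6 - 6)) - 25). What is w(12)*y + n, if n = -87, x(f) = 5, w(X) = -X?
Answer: -87 - 24*I*√5 ≈ -87.0 - 53.666*I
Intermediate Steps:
y = 2*I*√5 (y = √(5 - 25) = √(-20) = 2*I*√5 ≈ 4.4721*I)
w(12)*y + n = (-1*12)*(2*I*√5) - 87 = -24*I*√5 - 87 = -87 - 24*I*√5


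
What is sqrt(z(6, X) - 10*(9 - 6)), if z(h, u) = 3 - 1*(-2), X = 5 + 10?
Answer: 5*I ≈ 5.0*I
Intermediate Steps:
X = 15
z(h, u) = 5 (z(h, u) = 3 + 2 = 5)
sqrt(z(6, X) - 10*(9 - 6)) = sqrt(5 - 10*(9 - 6)) = sqrt(5 - 10*3) = sqrt(5 - 30) = sqrt(-25) = 5*I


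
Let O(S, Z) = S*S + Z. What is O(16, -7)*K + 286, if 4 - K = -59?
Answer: 15973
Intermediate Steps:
K = 63 (K = 4 - 1*(-59) = 4 + 59 = 63)
O(S, Z) = Z + S² (O(S, Z) = S² + Z = Z + S²)
O(16, -7)*K + 286 = (-7 + 16²)*63 + 286 = (-7 + 256)*63 + 286 = 249*63 + 286 = 15687 + 286 = 15973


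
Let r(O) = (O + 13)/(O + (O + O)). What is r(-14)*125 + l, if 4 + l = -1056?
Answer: -44395/42 ≈ -1057.0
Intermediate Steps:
l = -1060 (l = -4 - 1056 = -1060)
r(O) = (13 + O)/(3*O) (r(O) = (13 + O)/(O + 2*O) = (13 + O)/((3*O)) = (13 + O)*(1/(3*O)) = (13 + O)/(3*O))
r(-14)*125 + l = ((⅓)*(13 - 14)/(-14))*125 - 1060 = ((⅓)*(-1/14)*(-1))*125 - 1060 = (1/42)*125 - 1060 = 125/42 - 1060 = -44395/42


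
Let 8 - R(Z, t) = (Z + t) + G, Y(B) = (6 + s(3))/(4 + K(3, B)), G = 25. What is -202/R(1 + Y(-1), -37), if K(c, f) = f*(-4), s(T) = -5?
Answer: -1616/151 ≈ -10.702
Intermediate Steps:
K(c, f) = -4*f
Y(B) = 1/(4 - 4*B) (Y(B) = (6 - 5)/(4 - 4*B) = 1/(4 - 4*B))
R(Z, t) = -17 - Z - t (R(Z, t) = 8 - ((Z + t) + 25) = 8 - (25 + Z + t) = 8 + (-25 - Z - t) = -17 - Z - t)
-202/R(1 + Y(-1), -37) = -202/(-17 - (1 - 1/(-4 + 4*(-1))) - 1*(-37)) = -202/(-17 - (1 - 1/(-4 - 4)) + 37) = -202/(-17 - (1 - 1/(-8)) + 37) = -202/(-17 - (1 - 1*(-1/8)) + 37) = -202/(-17 - (1 + 1/8) + 37) = -202/(-17 - 1*9/8 + 37) = -202/(-17 - 9/8 + 37) = -202/151/8 = -202*8/151 = -1616/151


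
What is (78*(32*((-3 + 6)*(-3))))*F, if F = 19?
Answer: -426816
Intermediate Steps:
(78*(32*((-3 + 6)*(-3))))*F = (78*(32*((-3 + 6)*(-3))))*19 = (78*(32*(3*(-3))))*19 = (78*(32*(-9)))*19 = (78*(-288))*19 = -22464*19 = -426816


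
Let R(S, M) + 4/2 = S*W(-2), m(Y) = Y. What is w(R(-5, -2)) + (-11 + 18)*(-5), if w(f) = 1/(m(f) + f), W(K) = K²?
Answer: -1541/44 ≈ -35.023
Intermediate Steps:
R(S, M) = -2 + 4*S (R(S, M) = -2 + S*(-2)² = -2 + S*4 = -2 + 4*S)
w(f) = 1/(2*f) (w(f) = 1/(f + f) = 1/(2*f))
w(R(-5, -2)) + (-11 + 18)*(-5) = 1/(2*(-2 + 4*(-5))) + (-11 + 18)*(-5) = 1/(2*(-2 - 20)) + 7*(-5) = (½)/(-22) - 35 = (½)*(-1/22) - 35 = -1/44 - 35 = -1541/44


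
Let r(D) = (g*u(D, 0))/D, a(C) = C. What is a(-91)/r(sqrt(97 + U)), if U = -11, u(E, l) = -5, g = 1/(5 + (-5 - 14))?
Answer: -1274*sqrt(86)/5 ≈ -2362.9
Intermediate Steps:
g = -1/14 (g = 1/(5 - 19) = 1/(-14) = -1/14 ≈ -0.071429)
r(D) = 5/(14*D) (r(D) = (-1/14*(-5))/D = 5/(14*D))
a(-91)/r(sqrt(97 + U)) = -91*14*sqrt(97 - 11)/5 = -91*14*sqrt(86)/5 = -1274*sqrt(86)/5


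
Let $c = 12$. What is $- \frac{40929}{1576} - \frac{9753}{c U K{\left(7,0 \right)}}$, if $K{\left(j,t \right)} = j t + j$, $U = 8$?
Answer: $- \frac{1786459}{44128} \approx -40.484$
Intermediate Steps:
$K{\left(j,t \right)} = j + j t$
$- \frac{40929}{1576} - \frac{9753}{c U K{\left(7,0 \right)}} = - \frac{40929}{1576} - \frac{9753}{12 \cdot 8 \cdot 7 \left(1 + 0\right)} = \left(-40929\right) \frac{1}{1576} - \frac{9753}{96 \cdot 7 \cdot 1} = - \frac{40929}{1576} - \frac{9753}{96 \cdot 7} = - \frac{40929}{1576} - \frac{9753}{672} = - \frac{40929}{1576} - \frac{3251}{224} = - \frac{1786459}{44128}$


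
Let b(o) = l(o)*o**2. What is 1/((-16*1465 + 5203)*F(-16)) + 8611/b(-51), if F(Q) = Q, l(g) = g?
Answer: -837496087/12902166864 ≈ -0.064911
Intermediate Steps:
b(o) = o**3 (b(o) = o*o**2 = o**3)
1/((-16*1465 + 5203)*F(-16)) + 8611/b(-51) = 1/((-16*1465 + 5203)*(-16)) + 8611/((-51)**3) = -1/16/(-23440 + 5203) + 8611/(-132651) = -1/16/(-18237) + 8611*(-1/132651) = -1/18237*(-1/16) - 8611/132651 = 1/291792 - 8611/132651 = -837496087/12902166864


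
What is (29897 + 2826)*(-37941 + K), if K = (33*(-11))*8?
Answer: -1336570935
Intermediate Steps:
K = -2904 (K = -363*8 = -2904)
(29897 + 2826)*(-37941 + K) = (29897 + 2826)*(-37941 - 2904) = 32723*(-40845) = -1336570935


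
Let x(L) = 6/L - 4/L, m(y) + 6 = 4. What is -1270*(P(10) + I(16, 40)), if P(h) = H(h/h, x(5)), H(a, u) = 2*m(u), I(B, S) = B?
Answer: -15240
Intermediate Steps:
m(y) = -2 (m(y) = -6 + 4 = -2)
x(L) = 2/L
H(a, u) = -4 (H(a, u) = 2*(-2) = -4)
P(h) = -4
-1270*(P(10) + I(16, 40)) = -1270*(-4 + 16) = -1270*12 = -15240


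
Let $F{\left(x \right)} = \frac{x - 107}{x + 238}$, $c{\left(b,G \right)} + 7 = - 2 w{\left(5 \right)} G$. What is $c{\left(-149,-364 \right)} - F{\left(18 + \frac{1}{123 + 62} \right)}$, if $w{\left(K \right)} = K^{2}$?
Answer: $\frac{287218379}{15787} \approx 18193.0$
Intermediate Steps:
$c{\left(b,G \right)} = -7 - 50 G$ ($c{\left(b,G \right)} = -7 + - 2 \cdot 5^{2} G = -7 + \left(-2\right) 25 G = -7 - 50 G$)
$F{\left(x \right)} = \frac{-107 + x}{238 + x}$
$c{\left(-149,-364 \right)} - F{\left(18 + \frac{1}{123 + 62} \right)} = \left(-7 - -18200\right) - \frac{-107 + \left(18 + \frac{1}{123 + 62}\right)}{238 + \left(18 + \frac{1}{123 + 62}\right)} = \left(-7 + 18200\right) - \frac{-107 + \left(18 + \frac{1}{185}\right)}{238 + \left(18 + \frac{1}{185}\right)} = 18193 - \frac{-107 + \left(18 + \frac{1}{185}\right)}{238 + \left(18 + \frac{1}{185}\right)} = 18193 - \frac{-107 + \frac{3331}{185}}{238 + \frac{3331}{185}} = 18193 - \frac{1}{\frac{47361}{185}} \left(- \frac{16464}{185}\right) = 18193 - \frac{185}{47361} \left(- \frac{16464}{185}\right) = 18193 - - \frac{5488}{15787} = 18193 + \frac{5488}{15787} = \frac{287218379}{15787}$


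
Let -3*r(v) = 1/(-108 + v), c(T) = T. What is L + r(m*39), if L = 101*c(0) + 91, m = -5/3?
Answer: 47230/519 ≈ 91.002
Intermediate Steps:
m = -5/3 (m = -5*1/3 = -5/3 ≈ -1.6667)
L = 91 (L = 101*0 + 91 = 0 + 91 = 91)
r(v) = -1/(3*(-108 + v))
L + r(m*39) = 91 - 1/(-324 + 3*(-5/3*39)) = 91 - 1/(-324 + 3*(-65)) = 91 - 1/(-324 - 195) = 91 - 1/(-519) = 91 - 1*(-1/519) = 91 + 1/519 = 47230/519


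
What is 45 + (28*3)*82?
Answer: 6933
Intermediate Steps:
45 + (28*3)*82 = 45 + 84*82 = 45 + 6888 = 6933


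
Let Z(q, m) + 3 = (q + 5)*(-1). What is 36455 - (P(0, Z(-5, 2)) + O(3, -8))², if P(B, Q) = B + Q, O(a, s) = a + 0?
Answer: 36455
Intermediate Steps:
Z(q, m) = -8 - q (Z(q, m) = -3 + (q + 5)*(-1) = -3 + (5 + q)*(-1) = -3 + (-5 - q) = -8 - q)
O(a, s) = a
36455 - (P(0, Z(-5, 2)) + O(3, -8))² = 36455 - ((0 + (-8 - 1*(-5))) + 3)² = 36455 - ((0 + (-8 + 5)) + 3)² = 36455 - ((0 - 3) + 3)² = 36455 - (-3 + 3)² = 36455 - 1*0² = 36455 - 1*0 = 36455 + 0 = 36455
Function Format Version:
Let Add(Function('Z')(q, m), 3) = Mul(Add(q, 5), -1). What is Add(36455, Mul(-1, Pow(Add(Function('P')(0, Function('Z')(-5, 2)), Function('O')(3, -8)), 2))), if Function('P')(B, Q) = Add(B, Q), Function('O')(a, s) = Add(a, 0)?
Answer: 36455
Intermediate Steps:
Function('Z')(q, m) = Add(-8, Mul(-1, q)) (Function('Z')(q, m) = Add(-3, Mul(Add(q, 5), -1)) = Add(-3, Mul(Add(5, q), -1)) = Add(-3, Add(-5, Mul(-1, q))) = Add(-8, Mul(-1, q)))
Function('O')(a, s) = a
Add(36455, Mul(-1, Pow(Add(Function('P')(0, Function('Z')(-5, 2)), Function('O')(3, -8)), 2))) = Add(36455, Mul(-1, Pow(Add(Add(0, Add(-8, Mul(-1, -5))), 3), 2))) = Add(36455, Mul(-1, Pow(Add(Add(0, Add(-8, 5)), 3), 2))) = Add(36455, Mul(-1, Pow(Add(Add(0, -3), 3), 2))) = Add(36455, Mul(-1, Pow(Add(-3, 3), 2))) = Add(36455, Mul(-1, Pow(0, 2))) = Add(36455, Mul(-1, 0)) = Add(36455, 0) = 36455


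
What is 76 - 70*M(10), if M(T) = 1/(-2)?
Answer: 111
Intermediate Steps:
M(T) = -1/2
76 - 70*M(10) = 76 - 70*(-1/2) = 76 + 35 = 111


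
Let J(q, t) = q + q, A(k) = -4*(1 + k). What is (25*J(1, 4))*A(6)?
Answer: -1400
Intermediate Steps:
A(k) = -4 - 4*k
J(q, t) = 2*q
(25*J(1, 4))*A(6) = (25*(2*1))*(-4 - 4*6) = (25*2)*(-4 - 24) = 50*(-28) = -1400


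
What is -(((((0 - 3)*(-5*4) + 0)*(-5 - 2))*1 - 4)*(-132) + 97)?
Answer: -56065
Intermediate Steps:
-(((((0 - 3)*(-5*4) + 0)*(-5 - 2))*1 - 4)*(-132) + 97) = -((((-3*(-20) + 0)*(-7))*1 - 4)*(-132) + 97) = -((((60 + 0)*(-7))*1 - 4)*(-132) + 97) = -(((60*(-7))*1 - 4)*(-132) + 97) = -((-420*1 - 4)*(-132) + 97) = -((-420 - 4)*(-132) + 97) = -(-424*(-132) + 97) = -(55968 + 97) = -1*56065 = -56065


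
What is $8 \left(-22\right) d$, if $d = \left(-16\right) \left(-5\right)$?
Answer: $-14080$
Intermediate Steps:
$d = 80$
$8 \left(-22\right) d = 8 \left(-22\right) 80 = \left(-176\right) 80 = -14080$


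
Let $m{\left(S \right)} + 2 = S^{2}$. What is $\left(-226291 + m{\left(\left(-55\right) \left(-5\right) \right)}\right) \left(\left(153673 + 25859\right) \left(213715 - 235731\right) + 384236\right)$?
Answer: $595468905840368$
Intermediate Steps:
$m{\left(S \right)} = -2 + S^{2}$
$\left(-226291 + m{\left(\left(-55\right) \left(-5\right) \right)}\right) \left(\left(153673 + 25859\right) \left(213715 - 235731\right) + 384236\right) = \left(-226291 - \left(2 - \left(\left(-55\right) \left(-5\right)\right)^{2}\right)\right) \left(\left(153673 + 25859\right) \left(213715 - 235731\right) + 384236\right) = \left(-226291 - \left(2 - 275^{2}\right)\right) \left(179532 \left(-22016\right) + 384236\right) = \left(-226291 + \left(-2 + 75625\right)\right) \left(-3952576512 + 384236\right) = \left(-226291 + 75623\right) \left(-3952192276\right) = \left(-150668\right) \left(-3952192276\right) = 595468905840368$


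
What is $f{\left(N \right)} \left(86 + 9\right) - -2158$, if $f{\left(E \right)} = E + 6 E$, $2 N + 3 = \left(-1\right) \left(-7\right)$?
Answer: $3488$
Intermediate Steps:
$N = 2$ ($N = - \frac{3}{2} + \frac{\left(-1\right) \left(-7\right)}{2} = - \frac{3}{2} + \frac{1}{2} \cdot 7 = - \frac{3}{2} + \frac{7}{2} = 2$)
$f{\left(E \right)} = 7 E$
$f{\left(N \right)} \left(86 + 9\right) - -2158 = 7 \cdot 2 \left(86 + 9\right) - -2158 = 14 \cdot 95 + 2158 = 1330 + 2158 = 3488$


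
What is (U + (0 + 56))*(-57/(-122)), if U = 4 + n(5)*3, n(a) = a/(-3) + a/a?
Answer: 1653/61 ≈ 27.098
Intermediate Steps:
n(a) = 1 - a/3 (n(a) = a*(-1/3) + 1 = -a/3 + 1 = 1 - a/3)
U = 2 (U = 4 + (1 - 1/3*5)*3 = 4 + (1 - 5/3)*3 = 4 - 2/3*3 = 4 - 2 = 2)
(U + (0 + 56))*(-57/(-122)) = (2 + (0 + 56))*(-57/(-122)) = (2 + 56)*(-57*(-1/122)) = 58*(57/122) = 1653/61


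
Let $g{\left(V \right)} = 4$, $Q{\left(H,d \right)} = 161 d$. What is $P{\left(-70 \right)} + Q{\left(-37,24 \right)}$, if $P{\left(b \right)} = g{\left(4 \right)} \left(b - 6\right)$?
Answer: $3560$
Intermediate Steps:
$P{\left(b \right)} = -24 + 4 b$ ($P{\left(b \right)} = 4 \left(b - 6\right) = 4 \left(-6 + b\right) = -24 + 4 b$)
$P{\left(-70 \right)} + Q{\left(-37,24 \right)} = \left(-24 + 4 \left(-70\right)\right) + 161 \cdot 24 = \left(-24 - 280\right) + 3864 = -304 + 3864 = 3560$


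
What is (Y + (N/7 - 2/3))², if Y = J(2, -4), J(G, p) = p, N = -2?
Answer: 10816/441 ≈ 24.526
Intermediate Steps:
Y = -4
(Y + (N/7 - 2/3))² = (-4 + (-2/7 - 2/3))² = (-4 + (-2*⅐ - 2*⅓))² = (-4 + (-2/7 - ⅔))² = (-4 - 20/21)² = (-104/21)² = 10816/441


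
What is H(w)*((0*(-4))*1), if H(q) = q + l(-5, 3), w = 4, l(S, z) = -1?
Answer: 0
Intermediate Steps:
H(q) = -1 + q (H(q) = q - 1 = -1 + q)
H(w)*((0*(-4))*1) = (-1 + 4)*((0*(-4))*1) = 3*(0*1) = 3*0 = 0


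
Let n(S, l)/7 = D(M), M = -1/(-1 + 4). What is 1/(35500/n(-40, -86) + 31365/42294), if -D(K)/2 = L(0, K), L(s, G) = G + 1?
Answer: -14098/53612295 ≈ -0.00026296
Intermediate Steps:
L(s, G) = 1 + G
M = -⅓ (M = -1/3 = (⅓)*(-1) = -⅓ ≈ -0.33333)
D(K) = -2 - 2*K (D(K) = -2*(1 + K) = -2 - 2*K)
n(S, l) = -28/3 (n(S, l) = 7*(-2 - 2*(-⅓)) = 7*(-2 + ⅔) = 7*(-4/3) = -28/3)
1/(35500/n(-40, -86) + 31365/42294) = 1/(35500/(-28/3) + 31365/42294) = 1/(35500*(-3/28) + 31365*(1/42294)) = 1/(-26625/7 + 10455/14098) = 1/(-53612295/14098) = -14098/53612295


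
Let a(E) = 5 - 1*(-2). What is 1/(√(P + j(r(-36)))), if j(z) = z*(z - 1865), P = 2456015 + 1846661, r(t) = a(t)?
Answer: √476630/1429890 ≈ 0.00048282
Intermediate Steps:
a(E) = 7 (a(E) = 5 + 2 = 7)
r(t) = 7
P = 4302676
j(z) = z*(-1865 + z)
1/(√(P + j(r(-36)))) = 1/(√(4302676 + 7*(-1865 + 7))) = 1/(√(4302676 + 7*(-1858))) = 1/(√(4302676 - 13006)) = 1/(√4289670) = 1/(3*√476630) = √476630/1429890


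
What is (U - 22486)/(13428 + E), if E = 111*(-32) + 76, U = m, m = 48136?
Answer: 12825/4976 ≈ 2.5774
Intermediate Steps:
U = 48136
E = -3476 (E = -3552 + 76 = -3476)
(U - 22486)/(13428 + E) = (48136 - 22486)/(13428 - 3476) = 25650/9952 = 25650*(1/9952) = 12825/4976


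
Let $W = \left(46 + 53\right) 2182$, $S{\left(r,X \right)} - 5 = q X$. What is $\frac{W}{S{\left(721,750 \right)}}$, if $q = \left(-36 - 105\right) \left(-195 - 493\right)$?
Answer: $\frac{216018}{72756005} \approx 0.0029691$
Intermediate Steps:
$q = 97008$ ($q = \left(-141\right) \left(-688\right) = 97008$)
$S{\left(r,X \right)} = 5 + 97008 X$
$W = 216018$ ($W = 99 \cdot 2182 = 216018$)
$\frac{W}{S{\left(721,750 \right)}} = \frac{216018}{5 + 97008 \cdot 750} = \frac{216018}{5 + 72756000} = \frac{216018}{72756005}$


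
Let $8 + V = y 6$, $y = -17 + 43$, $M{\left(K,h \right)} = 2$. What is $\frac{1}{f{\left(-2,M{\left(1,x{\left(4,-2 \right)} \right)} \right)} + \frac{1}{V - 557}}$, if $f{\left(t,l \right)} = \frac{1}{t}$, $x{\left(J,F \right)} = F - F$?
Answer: $- \frac{818}{411} \approx -1.9903$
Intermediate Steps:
$x{\left(J,F \right)} = 0$
$y = 26$
$V = 148$ ($V = -8 + 26 \cdot 6 = -8 + 156 = 148$)
$\frac{1}{f{\left(-2,M{\left(1,x{\left(4,-2 \right)} \right)} \right)} + \frac{1}{V - 557}} = \frac{1}{\frac{1}{-2} + \frac{1}{148 - 557}} = \frac{1}{- \frac{1}{2} + \frac{1}{-409}} = \frac{1}{- \frac{1}{2} - \frac{1}{409}} = \frac{1}{- \frac{411}{818}} = - \frac{818}{411}$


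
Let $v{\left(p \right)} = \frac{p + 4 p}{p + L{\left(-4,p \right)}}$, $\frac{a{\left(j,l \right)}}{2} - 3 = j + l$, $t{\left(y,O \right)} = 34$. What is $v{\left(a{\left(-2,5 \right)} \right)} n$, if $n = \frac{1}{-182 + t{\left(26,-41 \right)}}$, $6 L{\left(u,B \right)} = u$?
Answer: $- \frac{45}{1258} \approx -0.035771$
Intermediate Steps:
$L{\left(u,B \right)} = \frac{u}{6}$
$n = - \frac{1}{148}$ ($n = \frac{1}{-182 + 34} = \frac{1}{-148} = - \frac{1}{148} \approx -0.0067568$)
$a{\left(j,l \right)} = 6 + 2 j + 2 l$ ($a{\left(j,l \right)} = 6 + 2 \left(j + l\right) = 6 + \left(2 j + 2 l\right) = 6 + 2 j + 2 l$)
$v{\left(p \right)} = \frac{5 p}{- \frac{2}{3} + p}$ ($v{\left(p \right)} = \frac{p + 4 p}{p + \frac{1}{6} \left(-4\right)} = \frac{5 p}{p - \frac{2}{3}} = \frac{5 p}{- \frac{2}{3} + p}$)
$v{\left(a{\left(-2,5 \right)} \right)} n = \frac{15 \left(6 + 2 \left(-2\right) + 2 \cdot 5\right)}{-2 + 3 \left(6 + 2 \left(-2\right) + 2 \cdot 5\right)} \left(- \frac{1}{148}\right) = \frac{15 \left(6 - 4 + 10\right)}{-2 + 3 \left(6 - 4 + 10\right)} \left(- \frac{1}{148}\right) = 15 \cdot 12 \frac{1}{-2 + 3 \cdot 12} \left(- \frac{1}{148}\right) = 15 \cdot 12 \frac{1}{-2 + 36} \left(- \frac{1}{148}\right) = 15 \cdot 12 \cdot \frac{1}{34} \left(- \frac{1}{148}\right) = \frac{90}{17} \left(- \frac{1}{148}\right) = - \frac{45}{1258}$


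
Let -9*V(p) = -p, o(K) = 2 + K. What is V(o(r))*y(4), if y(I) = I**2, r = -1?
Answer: 16/9 ≈ 1.7778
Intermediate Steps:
V(p) = p/9 (V(p) = -(-1)*p/9 = p/9)
V(o(r))*y(4) = ((2 - 1)/9)*4**2 = ((1/9)*1)*16 = (1/9)*16 = 16/9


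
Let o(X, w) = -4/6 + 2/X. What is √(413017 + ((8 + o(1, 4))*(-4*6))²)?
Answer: √463193 ≈ 680.58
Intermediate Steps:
o(X, w) = -⅔ + 2/X (o(X, w) = -4*⅙ + 2/X = -⅔ + 2/X)
√(413017 + ((8 + o(1, 4))*(-4*6))²) = √(413017 + ((8 + (-⅔ + 2/1))*(-4*6))²) = √(413017 + ((8 + (-⅔ + 2*1))*(-24))²) = √(413017 + ((8 + (-⅔ + 2))*(-24))²) = √(413017 + ((8 + 4/3)*(-24))²) = √(413017 + ((28/3)*(-24))²) = √(413017 + (-224)²) = √(413017 + 50176) = √463193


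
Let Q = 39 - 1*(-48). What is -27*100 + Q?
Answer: -2613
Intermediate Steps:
Q = 87 (Q = 39 + 48 = 87)
-27*100 + Q = -27*100 + 87 = -2700 + 87 = -2613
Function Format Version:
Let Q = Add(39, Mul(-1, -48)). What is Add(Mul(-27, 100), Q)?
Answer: -2613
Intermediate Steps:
Q = 87 (Q = Add(39, 48) = 87)
Add(Mul(-27, 100), Q) = Add(Mul(-27, 100), 87) = Add(-2700, 87) = -2613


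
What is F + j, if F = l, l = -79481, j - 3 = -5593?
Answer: -85071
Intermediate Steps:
j = -5590 (j = 3 - 5593 = -5590)
F = -79481
F + j = -79481 - 5590 = -85071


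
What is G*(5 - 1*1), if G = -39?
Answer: -156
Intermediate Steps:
G*(5 - 1*1) = -39*(5 - 1*1) = -39*(5 - 1) = -39*4 = -156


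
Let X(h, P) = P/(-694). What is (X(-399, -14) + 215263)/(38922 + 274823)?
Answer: 74696268/108869515 ≈ 0.68611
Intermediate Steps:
X(h, P) = -P/694 (X(h, P) = P*(-1/694) = -P/694)
(X(-399, -14) + 215263)/(38922 + 274823) = (-1/694*(-14) + 215263)/(38922 + 274823) = (7/347 + 215263)/313745 = (74696268/347)*(1/313745) = 74696268/108869515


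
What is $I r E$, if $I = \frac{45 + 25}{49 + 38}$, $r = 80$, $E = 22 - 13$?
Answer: $\frac{16800}{29} \approx 579.31$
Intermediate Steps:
$E = 9$
$I = \frac{70}{87} \approx 0.8046$
$I r E = \frac{70}{87} \cdot 80 \cdot 9 = \frac{5600}{87} \cdot 9 = \frac{16800}{29}$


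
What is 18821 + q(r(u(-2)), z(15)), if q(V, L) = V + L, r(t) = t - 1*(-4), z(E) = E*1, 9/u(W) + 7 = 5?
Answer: 37671/2 ≈ 18836.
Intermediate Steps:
u(W) = -9/2 (u(W) = 9/(-7 + 5) = 9/(-2) = 9*(-½) = -9/2)
z(E) = E
r(t) = 4 + t (r(t) = t + 4 = 4 + t)
q(V, L) = L + V
18821 + q(r(u(-2)), z(15)) = 18821 + (15 + (4 - 9/2)) = 18821 + (15 - ½) = 18821 + 29/2 = 37671/2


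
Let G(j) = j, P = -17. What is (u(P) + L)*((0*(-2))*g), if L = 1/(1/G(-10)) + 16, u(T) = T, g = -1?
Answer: 0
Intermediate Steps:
L = 6 (L = 1/(1/(-10)) + 16 = 1/(-⅒) + 16 = -10 + 16 = 6)
(u(P) + L)*((0*(-2))*g) = (-17 + 6)*((0*(-2))*(-1)) = -0*(-1) = -11*0 = 0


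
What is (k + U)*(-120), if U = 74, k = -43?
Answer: -3720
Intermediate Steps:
(k + U)*(-120) = (-43 + 74)*(-120) = 31*(-120) = -3720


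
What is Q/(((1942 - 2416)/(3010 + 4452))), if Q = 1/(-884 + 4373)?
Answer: -3731/826893 ≈ -0.0045121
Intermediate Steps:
Q = 1/3489 ≈ 0.00028661
Q/(((1942 - 2416)/(3010 + 4452))) = 1/(3489*(((1942 - 2416)/(3010 + 4452)))) = 1/(3489*((-474/7462))) = 1/(3489*((-474*1/7462))) = 1/(3489*(-237/3731)) = (1/3489)*(-3731/237) = -3731/826893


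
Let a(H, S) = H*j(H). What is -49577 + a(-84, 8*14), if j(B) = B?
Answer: -42521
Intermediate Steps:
a(H, S) = H² (a(H, S) = H*H = H²)
-49577 + a(-84, 8*14) = -49577 + (-84)² = -49577 + 7056 = -42521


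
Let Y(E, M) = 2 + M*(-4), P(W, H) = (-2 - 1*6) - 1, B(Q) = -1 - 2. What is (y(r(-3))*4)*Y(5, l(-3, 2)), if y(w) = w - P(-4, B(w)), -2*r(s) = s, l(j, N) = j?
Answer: 588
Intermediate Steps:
B(Q) = -3
P(W, H) = -9 (P(W, H) = (-2 - 6) - 1 = -8 - 1 = -9)
r(s) = -s/2
Y(E, M) = 2 - 4*M
y(w) = 9 + w (y(w) = w - 1*(-9) = w + 9 = 9 + w)
(y(r(-3))*4)*Y(5, l(-3, 2)) = ((9 - 1/2*(-3))*4)*(2 - 4*(-3)) = ((9 + 3/2)*4)*(2 + 12) = ((21/2)*4)*14 = 42*14 = 588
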